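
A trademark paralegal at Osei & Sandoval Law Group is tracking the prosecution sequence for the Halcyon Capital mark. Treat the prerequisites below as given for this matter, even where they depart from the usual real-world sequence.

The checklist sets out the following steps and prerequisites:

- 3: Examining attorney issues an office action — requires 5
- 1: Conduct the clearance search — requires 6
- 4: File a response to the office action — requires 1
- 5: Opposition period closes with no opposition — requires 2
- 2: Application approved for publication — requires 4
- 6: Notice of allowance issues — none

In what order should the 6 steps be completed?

6, 1, 4, 2, 5, 3

6 is the only step with nothing outstanding, so it goes first.
1 is the only step now ready → 1.
Next only 4 has its prerequisites met → 4.
2 needed 4, now all done → 2.
5 is the only step now ready → 5.
That leaves 3 as the only ready step → 3.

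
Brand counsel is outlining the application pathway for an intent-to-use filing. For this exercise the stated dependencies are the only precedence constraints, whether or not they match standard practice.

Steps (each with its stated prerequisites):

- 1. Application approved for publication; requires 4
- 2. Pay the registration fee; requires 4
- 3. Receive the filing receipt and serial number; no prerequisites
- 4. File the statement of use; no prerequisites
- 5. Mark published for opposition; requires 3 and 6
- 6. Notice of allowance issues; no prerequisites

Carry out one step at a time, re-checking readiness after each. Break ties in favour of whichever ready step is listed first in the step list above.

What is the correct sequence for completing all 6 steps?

3 4 1 2 6 5

3, 4 and 6 have no prerequisites; 3 is listed earlier, so 3 is first.
4 and 6 are both available; 4 is listed earlier → 4.
Now 1, 2 and 6 have their prerequisites met. 1 is listed earlier, so 1 next.
Ready: 2 and 6. 2 is listed earlier → 2.
Next only 6 has its prerequisites met → 6.
5 needed 3 and 6, now all done → 5.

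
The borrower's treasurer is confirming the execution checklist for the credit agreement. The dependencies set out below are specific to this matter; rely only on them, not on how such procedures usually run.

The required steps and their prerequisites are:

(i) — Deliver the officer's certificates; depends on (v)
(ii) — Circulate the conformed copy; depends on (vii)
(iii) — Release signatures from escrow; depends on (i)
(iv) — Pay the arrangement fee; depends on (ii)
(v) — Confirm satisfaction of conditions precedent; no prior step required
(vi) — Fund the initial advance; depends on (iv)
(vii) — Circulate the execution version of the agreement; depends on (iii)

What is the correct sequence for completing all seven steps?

(v), (i), (iii), (vii), (ii), (iv), (vi)

Only (v) has no prerequisites, so it is first.
That leaves (i) as the only ready step → (i).
That leaves (iii) as the only ready step → (iii).
(vii) needed (iii), now all done → (vii).
(ii) needed (vii), now all done → (ii).
That leaves (iv) as the only ready step → (iv).
(vi) is the only step now ready → (vi).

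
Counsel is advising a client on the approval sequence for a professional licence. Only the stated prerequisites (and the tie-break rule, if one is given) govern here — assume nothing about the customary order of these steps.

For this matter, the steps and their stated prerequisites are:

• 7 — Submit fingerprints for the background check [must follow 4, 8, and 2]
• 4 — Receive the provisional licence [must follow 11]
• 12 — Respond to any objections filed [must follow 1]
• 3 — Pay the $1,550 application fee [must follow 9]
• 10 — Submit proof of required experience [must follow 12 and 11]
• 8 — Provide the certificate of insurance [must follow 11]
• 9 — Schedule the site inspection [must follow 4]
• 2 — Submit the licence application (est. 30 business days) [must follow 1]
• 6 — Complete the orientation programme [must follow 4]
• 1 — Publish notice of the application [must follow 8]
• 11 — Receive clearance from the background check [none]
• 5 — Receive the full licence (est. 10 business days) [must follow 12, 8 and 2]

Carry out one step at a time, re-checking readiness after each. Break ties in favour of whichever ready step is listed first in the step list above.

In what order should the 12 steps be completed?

11, 4, 8, 9, 3, 6, 1, 12, 10, 2, 7, 5

11 has no prerequisites → 11 first.
Now 4 and 8 have their prerequisites met. 4 is listed earlier, so 4 next.
9 and 6 now also ready, so the ready set is {8, 9, 6}; 8 is listed earlier → 8.
Now 9, 6 and 1 have their prerequisites met. 9 is listed earlier, so 9 next.
3, 6 and 1 are all available; 3 is listed earlier → 3.
6 and 1 are both available; 6 is listed earlier → 6.
1 needed 8, now all done → 1.
Ready: 12 and 2. 12 is listed earlier → 12.
Now 10 and 2 have their prerequisites met. 10 is listed earlier, so 10 next.
Next only 2 has its prerequisites met → 2.
Ready: 7 and 5. 7 is listed earlier → 7.
5 needed 12, 8 and 2, now all done → 5.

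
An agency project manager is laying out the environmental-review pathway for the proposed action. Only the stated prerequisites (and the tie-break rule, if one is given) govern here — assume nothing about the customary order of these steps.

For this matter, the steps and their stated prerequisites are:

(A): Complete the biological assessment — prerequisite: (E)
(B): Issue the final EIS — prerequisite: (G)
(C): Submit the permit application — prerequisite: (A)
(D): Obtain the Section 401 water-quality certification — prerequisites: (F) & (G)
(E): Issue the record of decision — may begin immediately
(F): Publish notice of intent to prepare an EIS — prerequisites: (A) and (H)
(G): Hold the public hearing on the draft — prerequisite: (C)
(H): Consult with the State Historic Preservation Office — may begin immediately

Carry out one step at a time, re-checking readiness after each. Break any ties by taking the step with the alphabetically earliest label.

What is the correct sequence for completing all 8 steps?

(E), (A), (C), (G), (B), (H), (F), (D)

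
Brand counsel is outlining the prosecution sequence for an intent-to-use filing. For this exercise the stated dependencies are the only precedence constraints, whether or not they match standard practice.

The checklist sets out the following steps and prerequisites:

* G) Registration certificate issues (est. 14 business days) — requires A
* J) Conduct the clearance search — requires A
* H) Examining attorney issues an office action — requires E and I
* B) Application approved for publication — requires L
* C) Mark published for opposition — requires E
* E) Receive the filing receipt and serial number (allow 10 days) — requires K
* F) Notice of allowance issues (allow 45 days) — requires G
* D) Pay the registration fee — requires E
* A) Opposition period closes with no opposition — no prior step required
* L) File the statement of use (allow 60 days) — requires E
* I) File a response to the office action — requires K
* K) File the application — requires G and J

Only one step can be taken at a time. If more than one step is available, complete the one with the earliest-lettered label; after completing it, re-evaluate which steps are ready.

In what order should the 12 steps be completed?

Only A has no prerequisites, so it is first.
G and J are both available; G has the earlier label → G.
F now also ready, so the ready set is {F, J}; F has the earlier label → F.
J needed A, now all done → J.
That leaves K as the only ready step → K.
Now E and I have their prerequisites met. E has the earlier label, so E next.
C, D and L now also ready, so the ready set is {C, D, I, L}; C has the earlier label → C.
D, I and L are all available; D has the earlier label → D.
Now I and L have their prerequisites met. I has the earlier label, so I next.
Now H and L have their prerequisites met. H has the earlier label, so H next.
L needed E, now all done → L.
B is the only step now ready → B.

A → G → F → J → K → E → C → D → I → H → L → B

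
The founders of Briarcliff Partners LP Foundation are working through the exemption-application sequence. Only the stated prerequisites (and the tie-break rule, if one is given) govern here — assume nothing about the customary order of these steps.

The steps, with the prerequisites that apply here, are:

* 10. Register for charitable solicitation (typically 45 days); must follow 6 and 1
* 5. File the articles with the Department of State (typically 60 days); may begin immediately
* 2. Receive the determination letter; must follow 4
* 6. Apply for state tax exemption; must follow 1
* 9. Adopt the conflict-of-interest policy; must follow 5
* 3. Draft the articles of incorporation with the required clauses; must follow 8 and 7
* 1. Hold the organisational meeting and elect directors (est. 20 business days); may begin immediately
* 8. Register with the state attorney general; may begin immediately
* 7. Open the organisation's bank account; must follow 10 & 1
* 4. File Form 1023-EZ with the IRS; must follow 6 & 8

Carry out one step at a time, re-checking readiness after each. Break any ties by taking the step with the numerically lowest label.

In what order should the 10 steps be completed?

1 5 6 8 4 2 9 10 7 3

1, 5 and 8 have no prerequisites; 1 has the earlier label, so 1 is first.
Ready: 5, 6 and 8. 5 has the earlier label → 5.
Now 6, 8 and 9 have their prerequisites met. 6 has the earlier label, so 6 next.
Ready: 8, 9 and 10. 8 has the earlier label → 8.
4, 9 and 10 are all available; 4 has the earlier label → 4.
2, 9 and 10 are all available; 2 has the earlier label → 2.
Ready: 9 and 10. 9 has the earlier label → 9.
That leaves 10 as the only ready step → 10.
Next only 7 has its prerequisites met → 7.
3 needed 7 and 8, now all done → 3.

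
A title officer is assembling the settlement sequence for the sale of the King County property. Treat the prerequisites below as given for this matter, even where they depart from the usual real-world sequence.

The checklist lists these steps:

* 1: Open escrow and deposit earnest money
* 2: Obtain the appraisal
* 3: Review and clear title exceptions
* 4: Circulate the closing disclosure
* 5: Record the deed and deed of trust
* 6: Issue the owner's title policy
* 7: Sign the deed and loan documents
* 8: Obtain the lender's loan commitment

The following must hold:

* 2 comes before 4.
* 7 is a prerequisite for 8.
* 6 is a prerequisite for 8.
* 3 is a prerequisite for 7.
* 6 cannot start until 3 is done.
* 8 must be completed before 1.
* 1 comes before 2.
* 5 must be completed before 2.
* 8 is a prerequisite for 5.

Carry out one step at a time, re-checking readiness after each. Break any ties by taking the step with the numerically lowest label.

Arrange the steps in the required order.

3, 6, 7, 8, 1, 5, 2, 4

3 has no prerequisites → 3 first.
Ready: 6 and 7. 6 has the earlier label → 6.
7 is the only step now ready → 7.
8 is the only step now ready → 8.
Ready: 1 and 5. 1 has the earlier label → 1.
5 needed 8, now all done → 5.
Next only 2 has its prerequisites met → 2.
4 needed 2, now all done → 4.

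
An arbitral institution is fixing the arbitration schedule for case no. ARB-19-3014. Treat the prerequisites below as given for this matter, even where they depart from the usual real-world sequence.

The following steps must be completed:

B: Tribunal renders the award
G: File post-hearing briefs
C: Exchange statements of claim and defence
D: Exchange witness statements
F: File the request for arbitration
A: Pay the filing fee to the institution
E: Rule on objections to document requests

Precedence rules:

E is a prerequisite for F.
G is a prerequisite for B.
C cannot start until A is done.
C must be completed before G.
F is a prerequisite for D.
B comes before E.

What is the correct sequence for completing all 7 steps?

A, C, G, B, E, F, D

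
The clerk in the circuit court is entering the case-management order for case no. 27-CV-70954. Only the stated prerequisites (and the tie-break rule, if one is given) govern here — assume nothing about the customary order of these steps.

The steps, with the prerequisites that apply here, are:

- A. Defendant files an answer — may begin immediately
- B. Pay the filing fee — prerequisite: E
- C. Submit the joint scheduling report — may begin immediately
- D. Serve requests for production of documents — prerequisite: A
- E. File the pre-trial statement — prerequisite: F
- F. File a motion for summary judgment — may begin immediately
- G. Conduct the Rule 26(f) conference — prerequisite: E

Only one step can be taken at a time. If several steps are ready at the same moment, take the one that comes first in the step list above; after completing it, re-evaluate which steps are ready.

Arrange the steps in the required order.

Nothing is required for A, C and F. A is listed earlier → A first.
Now C, D and F have their prerequisites met. C is listed earlier, so C next.
Ready: D and F. D is listed earlier → D.
That leaves F as the only ready step → F.
E needed F, now all done → E.
Ready: B and G. B is listed earlier → B.
G is the only step now ready → G.

A C D F E B G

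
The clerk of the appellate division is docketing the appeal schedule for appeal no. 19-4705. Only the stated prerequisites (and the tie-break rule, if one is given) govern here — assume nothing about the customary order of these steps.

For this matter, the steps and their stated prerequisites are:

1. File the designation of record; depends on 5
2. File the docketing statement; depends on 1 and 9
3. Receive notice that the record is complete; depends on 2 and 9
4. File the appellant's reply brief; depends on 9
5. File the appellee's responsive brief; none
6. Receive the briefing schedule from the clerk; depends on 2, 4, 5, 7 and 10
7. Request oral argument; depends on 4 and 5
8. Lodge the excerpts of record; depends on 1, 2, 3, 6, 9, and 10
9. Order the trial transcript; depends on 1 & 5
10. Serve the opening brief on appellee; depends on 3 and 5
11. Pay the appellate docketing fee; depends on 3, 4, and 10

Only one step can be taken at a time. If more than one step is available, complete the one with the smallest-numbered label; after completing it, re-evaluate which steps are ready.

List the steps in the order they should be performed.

5, 1, 9, 2, 3, 4, 7, 10, 6, 8, 11

Only 5 has no prerequisites, so it is first.
1 is the only step now ready → 1.
9 is the only step now ready → 9.
Now 2 and 4 have their prerequisites met. 2 has the earlier label, so 2 next.
3 and 4 are both available; 3 has the earlier label → 3.
4 and 10 are both available; 4 has the earlier label → 4.
Ready: 7 and 10. 7 has the earlier label → 7.
Next only 10 has its prerequisites met → 10.
Ready: 6 and 11. 6 has the earlier label → 6.
Now 8 and 11 have their prerequisites met. 8 has the earlier label, so 8 next.
11 is the only step now ready → 11.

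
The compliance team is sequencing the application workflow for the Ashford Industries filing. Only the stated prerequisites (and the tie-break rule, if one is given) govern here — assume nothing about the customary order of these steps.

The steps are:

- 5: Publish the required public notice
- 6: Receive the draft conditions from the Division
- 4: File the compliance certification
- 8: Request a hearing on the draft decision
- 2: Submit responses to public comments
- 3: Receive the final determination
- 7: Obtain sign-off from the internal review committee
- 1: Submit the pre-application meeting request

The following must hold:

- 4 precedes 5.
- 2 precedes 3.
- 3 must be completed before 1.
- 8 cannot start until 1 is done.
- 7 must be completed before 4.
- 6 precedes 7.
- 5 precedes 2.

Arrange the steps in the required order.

6 is the only step with nothing outstanding, so it goes first.
7 is the only step now ready → 7.
Next only 4 has its prerequisites met → 4.
That leaves 5 as the only ready step → 5.
2 is the only step now ready → 2.
3 needed 2, now all done → 3.
1 is the only step now ready → 1.
8 needed 1, now all done → 8.

6 → 7 → 4 → 5 → 2 → 3 → 1 → 8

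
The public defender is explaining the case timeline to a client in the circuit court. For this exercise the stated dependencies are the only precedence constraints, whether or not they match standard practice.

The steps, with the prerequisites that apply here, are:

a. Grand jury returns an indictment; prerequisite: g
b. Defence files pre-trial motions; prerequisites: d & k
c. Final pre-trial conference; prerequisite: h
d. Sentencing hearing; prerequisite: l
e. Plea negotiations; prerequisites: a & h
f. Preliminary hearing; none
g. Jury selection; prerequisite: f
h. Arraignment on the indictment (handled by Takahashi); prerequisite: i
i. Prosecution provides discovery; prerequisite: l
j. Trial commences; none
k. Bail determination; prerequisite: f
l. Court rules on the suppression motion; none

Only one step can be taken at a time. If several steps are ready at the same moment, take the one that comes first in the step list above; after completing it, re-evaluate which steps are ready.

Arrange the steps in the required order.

f, j and l have no prerequisites; f is listed earlier, so f is first.
Ready: g, j, k and l. g is listed earlier → g.
Ready: a, j, k and l. a is listed earlier → a.
j, k and l are all available; j is listed earlier → j.
k and l are both available; k is listed earlier → k.
Next only l has its prerequisites met → l.
d and i are both available; d is listed earlier → d.
Ready: b and i. b is listed earlier → b.
i needed l, now all done → i.
h is the only step now ready → h.
c and e are both available; c is listed earlier → c.
That leaves e as the only ready step → e.

f g a j k l d b i h c e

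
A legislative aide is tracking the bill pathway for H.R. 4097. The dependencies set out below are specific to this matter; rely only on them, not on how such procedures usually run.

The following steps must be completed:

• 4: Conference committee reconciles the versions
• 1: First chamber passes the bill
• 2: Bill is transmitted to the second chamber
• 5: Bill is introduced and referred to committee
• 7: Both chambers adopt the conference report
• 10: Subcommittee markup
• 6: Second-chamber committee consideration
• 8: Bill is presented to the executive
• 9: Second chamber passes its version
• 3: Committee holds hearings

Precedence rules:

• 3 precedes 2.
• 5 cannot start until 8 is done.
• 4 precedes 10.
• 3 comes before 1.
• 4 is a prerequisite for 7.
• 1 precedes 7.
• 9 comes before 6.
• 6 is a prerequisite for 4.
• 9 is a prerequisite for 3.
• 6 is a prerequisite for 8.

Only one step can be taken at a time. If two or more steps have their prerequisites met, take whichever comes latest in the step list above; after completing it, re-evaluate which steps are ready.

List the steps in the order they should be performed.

9 is the only step with nothing outstanding, so it goes first.
Ready: 3 and 6. 3 is listed later → 3.
Now 6, 2 and 1 have their prerequisites met. 6 is listed later, so 6 next.
8 and 4 now also ready, so the ready set is {8, 2, 1, 4}; 8 is listed later → 8.
5 now also ready, so the ready set is {5, 2, 1, 4}; 5 is listed later → 5.
Ready: 2, 1 and 4. 2 is listed later → 2.
Now 1 and 4 have their prerequisites met. 1 is listed later, so 1 next.
Next only 4 has its prerequisites met → 4.
Now 10 and 7 have their prerequisites met. 10 is listed later, so 10 next.
Next only 7 has its prerequisites met → 7.

9, 3, 6, 8, 5, 2, 1, 4, 10, 7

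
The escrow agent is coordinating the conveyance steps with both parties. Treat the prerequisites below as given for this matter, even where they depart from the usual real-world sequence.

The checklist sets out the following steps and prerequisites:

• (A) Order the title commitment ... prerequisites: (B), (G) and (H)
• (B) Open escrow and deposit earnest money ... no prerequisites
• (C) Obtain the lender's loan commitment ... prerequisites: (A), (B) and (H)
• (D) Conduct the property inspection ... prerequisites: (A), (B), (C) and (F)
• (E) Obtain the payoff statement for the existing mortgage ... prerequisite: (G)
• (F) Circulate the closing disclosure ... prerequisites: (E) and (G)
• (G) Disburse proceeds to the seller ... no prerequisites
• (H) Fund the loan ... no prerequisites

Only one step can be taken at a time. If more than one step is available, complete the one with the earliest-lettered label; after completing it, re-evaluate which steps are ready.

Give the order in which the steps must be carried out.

(B), (G) and (H) have no prerequisites; (B) has the earlier label, so (B) is first.
Now (G) and (H) have their prerequisites met. (G) has the earlier label, so (G) next.
(E) and (H) are both available; (E) has the earlier label → (E).
Ready: (F) and (H). (F) has the earlier label → (F).
That leaves (H) as the only ready step → (H).
That leaves (A) as the only ready step → (A).
(C) is the only step now ready → (C).
Next only (D) has its prerequisites met → (D).

(B) (G) (E) (F) (H) (A) (C) (D)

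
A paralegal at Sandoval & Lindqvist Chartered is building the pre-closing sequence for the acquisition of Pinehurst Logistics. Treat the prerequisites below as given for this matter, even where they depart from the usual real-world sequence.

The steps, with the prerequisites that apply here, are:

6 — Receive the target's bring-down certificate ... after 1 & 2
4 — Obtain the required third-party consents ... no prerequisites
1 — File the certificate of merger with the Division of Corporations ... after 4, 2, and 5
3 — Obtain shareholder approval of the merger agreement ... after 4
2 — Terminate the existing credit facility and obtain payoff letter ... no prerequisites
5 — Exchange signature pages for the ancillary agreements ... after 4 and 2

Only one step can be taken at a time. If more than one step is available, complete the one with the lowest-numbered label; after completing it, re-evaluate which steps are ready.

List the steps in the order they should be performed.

2 4 3 5 1 6

Nothing is required for 2 and 4. 2 has the earlier label → 2 first.
That leaves 4 as the only ready step → 4.
Now 3 and 5 have their prerequisites met. 3 has the earlier label, so 3 next.
That leaves 5 as the only ready step → 5.
Next only 1 has its prerequisites met → 1.
6 needed 1 and 2, now all done → 6.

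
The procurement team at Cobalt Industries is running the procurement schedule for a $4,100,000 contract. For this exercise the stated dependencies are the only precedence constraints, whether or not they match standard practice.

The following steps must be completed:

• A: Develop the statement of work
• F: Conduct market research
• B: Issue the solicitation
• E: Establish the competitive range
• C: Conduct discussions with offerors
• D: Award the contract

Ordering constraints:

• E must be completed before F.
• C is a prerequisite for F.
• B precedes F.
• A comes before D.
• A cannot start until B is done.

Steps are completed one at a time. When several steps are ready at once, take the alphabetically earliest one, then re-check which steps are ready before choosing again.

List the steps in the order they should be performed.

B → A → C → D → E → F

Nothing is required for B, C and E. B has the earlier label → B first.
A now also ready, so the ready set is {A, C, E}; A has the earlier label → A.
D now also ready, so the ready set is {C, D, E}; C has the earlier label → C.
Ready: D and E. D has the earlier label → D.
Next only E has its prerequisites met → E.
F needed B, C and E, now all done → F.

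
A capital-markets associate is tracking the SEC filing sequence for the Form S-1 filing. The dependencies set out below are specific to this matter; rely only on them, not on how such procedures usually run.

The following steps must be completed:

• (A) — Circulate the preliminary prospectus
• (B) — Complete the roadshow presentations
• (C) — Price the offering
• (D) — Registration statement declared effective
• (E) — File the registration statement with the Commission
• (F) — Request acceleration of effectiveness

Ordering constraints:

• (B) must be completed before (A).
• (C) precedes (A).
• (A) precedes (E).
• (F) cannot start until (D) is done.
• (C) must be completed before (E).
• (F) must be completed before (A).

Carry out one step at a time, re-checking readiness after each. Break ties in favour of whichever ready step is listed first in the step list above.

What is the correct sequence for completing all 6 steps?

(B), (C), (D), (F), (A), (E)

Nothing is required for (B), (C) and (D). (B) is listed earlier → (B) first.
Ready: (C) and (D). (C) is listed earlier → (C).
That leaves (D) as the only ready step → (D).
(F) is the only step now ready → (F).
(A) is the only step now ready → (A).
(E) needed (A) and (C), now all done → (E).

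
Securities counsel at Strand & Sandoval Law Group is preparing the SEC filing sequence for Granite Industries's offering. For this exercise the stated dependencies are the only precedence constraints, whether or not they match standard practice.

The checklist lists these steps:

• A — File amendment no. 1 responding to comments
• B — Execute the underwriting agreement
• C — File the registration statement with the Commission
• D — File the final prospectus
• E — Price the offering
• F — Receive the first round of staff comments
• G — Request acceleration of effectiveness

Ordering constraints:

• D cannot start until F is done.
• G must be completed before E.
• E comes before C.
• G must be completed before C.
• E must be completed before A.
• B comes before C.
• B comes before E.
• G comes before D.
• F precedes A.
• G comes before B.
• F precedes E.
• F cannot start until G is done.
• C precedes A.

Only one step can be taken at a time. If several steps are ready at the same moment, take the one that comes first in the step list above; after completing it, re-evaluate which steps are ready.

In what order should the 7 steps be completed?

G, B, F, D, E, C, A

G is the only step with nothing outstanding, so it goes first.
B and F are both available; B is listed earlier → B.
F needed G, now all done → F.
Ready: D and E. D is listed earlier → D.
E is the only step now ready → E.
Next only C has its prerequisites met → C.
A needed C, E and F, now all done → A.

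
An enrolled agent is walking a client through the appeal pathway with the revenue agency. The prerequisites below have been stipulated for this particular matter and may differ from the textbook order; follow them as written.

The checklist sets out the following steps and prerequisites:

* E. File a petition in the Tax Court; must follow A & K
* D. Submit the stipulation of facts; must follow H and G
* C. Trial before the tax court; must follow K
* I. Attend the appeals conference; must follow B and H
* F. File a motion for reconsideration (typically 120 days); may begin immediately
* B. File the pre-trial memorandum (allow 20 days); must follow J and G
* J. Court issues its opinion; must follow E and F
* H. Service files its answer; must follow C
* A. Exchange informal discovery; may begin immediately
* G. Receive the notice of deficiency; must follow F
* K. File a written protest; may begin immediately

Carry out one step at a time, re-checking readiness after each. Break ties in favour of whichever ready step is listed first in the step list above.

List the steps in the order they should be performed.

F, A and K have no prerequisites; F is listed earlier, so F is first.
Ready: A, G and K. A is listed earlier → A.
Ready: G and K. G is listed earlier → G.
Next only K has its prerequisites met → K.
E and C are both available; E is listed earlier → E.
C and J are both available; C is listed earlier → C.
J and H are both available; J is listed earlier → J.
B now also ready, so the ready set is {B, H}; B is listed earlier → B.
H needed C, now all done → H.
Now D and I have their prerequisites met. D is listed earlier, so D next.
I needed B and H, now all done → I.

F, A, G, K, E, C, J, B, H, D, I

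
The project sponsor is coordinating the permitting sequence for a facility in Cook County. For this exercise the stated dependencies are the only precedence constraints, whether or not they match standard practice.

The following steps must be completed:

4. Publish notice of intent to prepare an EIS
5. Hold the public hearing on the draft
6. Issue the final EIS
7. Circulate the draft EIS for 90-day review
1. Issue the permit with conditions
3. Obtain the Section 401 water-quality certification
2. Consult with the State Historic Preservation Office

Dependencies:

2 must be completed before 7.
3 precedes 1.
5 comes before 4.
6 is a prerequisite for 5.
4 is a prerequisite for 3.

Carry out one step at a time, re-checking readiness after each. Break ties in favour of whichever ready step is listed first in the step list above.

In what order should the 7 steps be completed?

6 5 4 3 1 2 7

6 and 2 have no prerequisites; 6 is listed earlier, so 6 is first.
Now 5 and 2 have their prerequisites met. 5 is listed earlier, so 5 next.
4 now also ready, so the ready set is {4, 2}; 4 is listed earlier → 4.
3 now also ready, so the ready set is {3, 2}; 3 is listed earlier → 3.
1 now also ready, so the ready set is {1, 2}; 1 is listed earlier → 1.
That leaves 2 as the only ready step → 2.
Next only 7 has its prerequisites met → 7.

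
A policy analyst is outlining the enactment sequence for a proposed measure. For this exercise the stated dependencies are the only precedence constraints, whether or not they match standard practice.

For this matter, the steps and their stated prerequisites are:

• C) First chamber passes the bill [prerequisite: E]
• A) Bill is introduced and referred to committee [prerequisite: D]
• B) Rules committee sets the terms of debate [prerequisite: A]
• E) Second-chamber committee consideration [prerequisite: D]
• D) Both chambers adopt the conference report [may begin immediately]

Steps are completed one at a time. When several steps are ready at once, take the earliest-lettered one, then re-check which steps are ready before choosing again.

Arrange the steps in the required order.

D is the only step with nothing outstanding, so it goes first.
A and E are both available; A has the earlier label → A.
B and E are both available; B has the earlier label → B.
That leaves E as the only ready step → E.
C needed E, now all done → C.

D → A → B → E → C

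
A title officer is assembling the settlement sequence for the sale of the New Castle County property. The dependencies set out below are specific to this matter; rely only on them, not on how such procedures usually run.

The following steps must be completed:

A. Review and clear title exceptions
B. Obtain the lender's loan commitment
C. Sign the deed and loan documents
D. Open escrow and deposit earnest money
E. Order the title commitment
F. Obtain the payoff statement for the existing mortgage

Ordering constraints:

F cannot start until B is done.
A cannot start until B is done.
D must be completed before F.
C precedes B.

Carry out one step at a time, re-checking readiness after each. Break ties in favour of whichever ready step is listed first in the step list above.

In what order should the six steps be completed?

Nothing is required for C, D and E. C is listed earlier → C first.
Ready: B, D and E. B is listed earlier → B.
Ready: A, D and E. A is listed earlier → A.
D and E are both available; D is listed earlier → D.
F now also ready, so the ready set is {E, F}; E is listed earlier → E.
F is the only step now ready → F.

C, B, A, D, E, F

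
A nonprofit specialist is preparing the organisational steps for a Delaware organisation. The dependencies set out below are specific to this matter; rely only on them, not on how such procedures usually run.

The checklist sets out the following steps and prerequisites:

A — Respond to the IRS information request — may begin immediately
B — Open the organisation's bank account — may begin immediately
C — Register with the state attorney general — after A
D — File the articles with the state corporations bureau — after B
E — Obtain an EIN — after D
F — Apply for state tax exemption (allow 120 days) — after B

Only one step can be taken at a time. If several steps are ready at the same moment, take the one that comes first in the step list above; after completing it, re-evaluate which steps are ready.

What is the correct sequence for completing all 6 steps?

A, B, C, D, E, F

Nothing is required for A and B. A is listed earlier → A first.
Ready: B and C. B is listed earlier → B.
Now C, D and F have their prerequisites met. C is listed earlier, so C next.
D and F are both available; D is listed earlier → D.
E and F are both available; E is listed earlier → E.
F needed B, now all done → F.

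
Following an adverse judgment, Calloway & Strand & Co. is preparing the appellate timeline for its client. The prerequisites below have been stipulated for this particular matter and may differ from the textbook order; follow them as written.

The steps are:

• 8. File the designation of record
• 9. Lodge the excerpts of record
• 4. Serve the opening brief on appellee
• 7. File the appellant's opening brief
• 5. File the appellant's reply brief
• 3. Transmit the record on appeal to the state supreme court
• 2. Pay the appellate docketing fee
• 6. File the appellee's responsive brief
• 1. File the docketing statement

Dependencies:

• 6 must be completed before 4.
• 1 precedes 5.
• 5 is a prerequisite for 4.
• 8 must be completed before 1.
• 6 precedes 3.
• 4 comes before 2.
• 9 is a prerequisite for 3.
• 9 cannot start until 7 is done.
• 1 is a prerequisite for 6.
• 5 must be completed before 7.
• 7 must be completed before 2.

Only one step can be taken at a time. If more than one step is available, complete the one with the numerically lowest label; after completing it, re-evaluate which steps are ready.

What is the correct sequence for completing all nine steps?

8 → 1 → 5 → 6 → 4 → 7 → 2 → 9 → 3

8 has no prerequisites → 8 first.
That leaves 1 as the only ready step → 1.
5 and 6 are both available; 5 has the earlier label → 5.
Now 6 and 7 have their prerequisites met. 6 has the earlier label, so 6 next.
4 and 7 are both available; 4 has the earlier label → 4.
7 is the only step now ready → 7.
2 and 9 are both available; 2 has the earlier label → 2.
Next only 9 has its prerequisites met → 9.
3 needed 6 and 9, now all done → 3.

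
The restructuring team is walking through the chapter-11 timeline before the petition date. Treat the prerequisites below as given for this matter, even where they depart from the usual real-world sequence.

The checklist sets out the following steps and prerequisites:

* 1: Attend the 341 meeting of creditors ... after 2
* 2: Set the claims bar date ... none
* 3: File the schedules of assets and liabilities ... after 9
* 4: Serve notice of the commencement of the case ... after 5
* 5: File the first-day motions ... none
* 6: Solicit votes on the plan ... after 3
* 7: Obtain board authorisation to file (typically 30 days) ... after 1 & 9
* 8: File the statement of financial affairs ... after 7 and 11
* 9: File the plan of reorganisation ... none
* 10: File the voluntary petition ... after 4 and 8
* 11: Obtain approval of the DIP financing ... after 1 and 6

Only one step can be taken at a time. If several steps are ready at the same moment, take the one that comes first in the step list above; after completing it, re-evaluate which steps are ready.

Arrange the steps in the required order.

2, 5 and 9 have no prerequisites; 2 is listed earlier, so 2 is first.
1 now also ready, so the ready set is {1, 5, 9}; 1 is listed earlier → 1.
Now 5 and 9 have their prerequisites met. 5 is listed earlier, so 5 next.
4 and 9 are both available; 4 is listed earlier → 4.
Next only 9 has its prerequisites met → 9.
Ready: 3 and 7. 3 is listed earlier → 3.
6 now also ready, so the ready set is {6, 7}; 6 is listed earlier → 6.
11 now also ready, so the ready set is {7, 11}; 7 is listed earlier → 7.
11 is the only step now ready → 11.
8 needed 7 and 11, now all done → 8.
10 needed 4 and 8, now all done → 10.

2 → 1 → 5 → 4 → 9 → 3 → 6 → 7 → 11 → 8 → 10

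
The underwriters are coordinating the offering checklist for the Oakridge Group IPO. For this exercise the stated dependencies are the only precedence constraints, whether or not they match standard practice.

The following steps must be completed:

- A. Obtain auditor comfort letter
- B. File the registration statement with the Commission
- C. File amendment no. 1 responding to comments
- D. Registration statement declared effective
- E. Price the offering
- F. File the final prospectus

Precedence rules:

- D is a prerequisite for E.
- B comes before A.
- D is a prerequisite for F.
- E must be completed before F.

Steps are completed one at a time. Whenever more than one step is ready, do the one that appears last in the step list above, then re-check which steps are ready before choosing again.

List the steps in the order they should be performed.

D, E, F, C, B, A

Nothing is required for D, C and B. D is listed later → D first.
E now also ready, so the ready set is {E, C, B}; E is listed later → E.
Ready: F, C and B. F is listed later → F.
Ready: C and B. C is listed later → C.
Next only B has its prerequisites met → B.
A needed B, now all done → A.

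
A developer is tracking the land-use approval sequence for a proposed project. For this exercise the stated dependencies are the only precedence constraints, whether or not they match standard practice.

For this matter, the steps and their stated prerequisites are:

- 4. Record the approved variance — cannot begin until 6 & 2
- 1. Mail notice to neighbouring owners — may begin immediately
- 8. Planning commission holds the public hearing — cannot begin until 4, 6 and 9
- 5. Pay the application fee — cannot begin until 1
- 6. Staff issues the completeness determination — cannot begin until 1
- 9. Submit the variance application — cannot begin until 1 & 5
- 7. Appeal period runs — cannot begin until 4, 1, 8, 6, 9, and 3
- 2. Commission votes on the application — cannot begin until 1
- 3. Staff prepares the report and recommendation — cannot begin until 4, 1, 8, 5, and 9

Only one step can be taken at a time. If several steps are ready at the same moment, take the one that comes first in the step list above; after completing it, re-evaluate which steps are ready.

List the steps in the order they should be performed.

Only 1 has no prerequisites, so it is first.
Ready: 5, 6 and 2. 5 is listed earlier → 5.
6, 9 and 2 are all available; 6 is listed earlier → 6.
9 and 2 are both available; 9 is listed earlier → 9.
That leaves 2 as the only ready step → 2.
That leaves 4 as the only ready step → 4.
8 needed 4, 6 and 9, now all done → 8.
That leaves 3 as the only ready step → 3.
7 needed 4, 1, 8, 6, 9 and 3, now all done → 7.

1, 5, 6, 9, 2, 4, 8, 3, 7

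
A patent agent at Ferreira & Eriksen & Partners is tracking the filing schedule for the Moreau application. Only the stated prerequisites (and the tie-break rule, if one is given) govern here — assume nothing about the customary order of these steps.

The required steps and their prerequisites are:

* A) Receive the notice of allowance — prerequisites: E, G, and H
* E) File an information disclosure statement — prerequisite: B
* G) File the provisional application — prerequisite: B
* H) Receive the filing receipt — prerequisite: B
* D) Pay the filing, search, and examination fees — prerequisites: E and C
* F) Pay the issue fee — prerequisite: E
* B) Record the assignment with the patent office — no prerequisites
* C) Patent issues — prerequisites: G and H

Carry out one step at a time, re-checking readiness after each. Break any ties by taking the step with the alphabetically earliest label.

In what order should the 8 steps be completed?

B → E → F → G → H → A → C → D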